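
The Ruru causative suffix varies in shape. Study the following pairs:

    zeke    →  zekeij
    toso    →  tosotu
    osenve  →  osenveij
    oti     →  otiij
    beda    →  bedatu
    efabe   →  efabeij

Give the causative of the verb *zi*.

Looking at the last vowel of each stem: -ij when the last vowel of the stem is a front vowel (*zeke*, *osenve*, *oti*, *efabe*); -tu when the last vowel of the stem is a back vowel (*toso*, *beda*).
*zi*: last vowel = /i/, a front vowel → -ij → *ziij*.

ziij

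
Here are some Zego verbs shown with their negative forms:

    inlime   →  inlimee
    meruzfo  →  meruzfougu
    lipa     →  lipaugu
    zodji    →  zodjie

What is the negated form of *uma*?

Looking at the last vowel of each stem: -e when the last vowel of the stem is a front vowel (*inlime*, *zodji*); -ugu when the last vowel of the stem is a back vowel (*meruzfo*, *lipa*).
The last vowel of *uma* is /a/, which is a back vowel, so the suffix is -ugu, giving *umaugu*.

umaugu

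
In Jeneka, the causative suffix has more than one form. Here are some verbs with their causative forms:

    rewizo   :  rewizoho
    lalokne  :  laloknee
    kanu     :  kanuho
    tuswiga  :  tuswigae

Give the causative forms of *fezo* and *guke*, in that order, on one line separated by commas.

The alternation tracks the last vowel of the stem — -ho when the last vowel of the stem is a rounded vowel (*rewizo*, *kanu*); -e when the last vowel of the stem is an unrounded vowel (*lalokne*, *tuswiga*).
The last vowel of *fezo* is /o/, which is a rounded vowel, so the suffix is -ho, giving *fezoho*.
*guke*: last vowel = /e/, an unrounded vowel → -e → *gukee*.

fezoho, gukee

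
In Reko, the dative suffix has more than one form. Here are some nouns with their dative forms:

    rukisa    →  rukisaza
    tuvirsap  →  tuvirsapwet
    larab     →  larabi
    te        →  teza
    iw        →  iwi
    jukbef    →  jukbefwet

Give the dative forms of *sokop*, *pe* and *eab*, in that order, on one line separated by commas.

sokopwet, peza, eabi

The pattern is voicing of the final sound: -wet when the stem ends in a voiceless consonant (*tuvirsap*, *jukbef*); -i when the stem ends in a voiced consonant (*larab*, *iw*); -za when the stem ends in a vowel (*rukisa*, *te*).
*sokop* — final sound /p/ (a voiceless consonant) → -wet → *sokopwet*.
*pe* — final sound /e/ (a vowel) → -za → *peza*.
*eab* — final sound /b/ (a voiced consonant) → -i → *eabi*.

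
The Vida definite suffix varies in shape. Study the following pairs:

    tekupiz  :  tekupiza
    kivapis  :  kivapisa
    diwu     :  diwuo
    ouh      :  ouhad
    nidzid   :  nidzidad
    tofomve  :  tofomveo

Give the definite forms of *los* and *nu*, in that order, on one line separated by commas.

losa, nuo

The alternation tracks the final sound of the stem — -a when the stem ends in a sibilant (*tekupiz*, *kivapis*); -ad when the stem ends in a non-sibilant consonant (*ouh*, *nidzid*); -o when the stem ends in a vowel (*diwu*, *tofomve*).
The final sound of *los* is /s/, which is a sibilant, so the suffix is -a, giving *losa*.
*nu*: final sound = /u/, a vowel → -o → *nuo*.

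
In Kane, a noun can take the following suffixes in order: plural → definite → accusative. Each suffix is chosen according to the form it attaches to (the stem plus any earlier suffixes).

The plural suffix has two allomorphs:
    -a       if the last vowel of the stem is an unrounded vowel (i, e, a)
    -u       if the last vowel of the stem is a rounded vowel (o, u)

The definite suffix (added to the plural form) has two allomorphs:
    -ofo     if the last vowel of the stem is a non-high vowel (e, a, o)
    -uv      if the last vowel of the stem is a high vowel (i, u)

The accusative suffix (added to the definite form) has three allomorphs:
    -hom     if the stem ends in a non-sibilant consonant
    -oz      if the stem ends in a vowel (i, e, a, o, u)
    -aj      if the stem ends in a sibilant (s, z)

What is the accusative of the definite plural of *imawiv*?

*imawiv* — last vowel /i/ (an unrounded vowel) → -a → *imawiva*.
Since the last vowel of the plural form *imawiva* is /a/ (a non-high vowel), it takes -ofo, giving *imawivaofo*.
The definite form *imawivaofo*: final sound = /o/, a vowel → -oz → *imawivaofooz*.

imawivaofooz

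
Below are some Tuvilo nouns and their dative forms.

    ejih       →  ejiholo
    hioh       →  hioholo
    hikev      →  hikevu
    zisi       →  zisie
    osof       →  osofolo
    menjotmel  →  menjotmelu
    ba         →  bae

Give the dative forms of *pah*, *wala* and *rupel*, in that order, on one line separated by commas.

paholo, walae, rupelu

The suffix is conditioned by the final sound: -olo when the stem ends in a voiceless consonant (*ejih*, *hioh*, *osof*); -u when the stem ends in a voiced consonant (*hikev*, *menjotmel*); -e when the stem ends in a vowel (*zisi*, *ba*).
*pah*: final sound = /h/, a voiceless consonant → -olo → *paholo*.
Since the final sound of *wala* is /a/ (a vowel), it takes -e, giving *walae*.
Since the final sound of *rupel* is /l/ (a voiced consonant), it takes -u, giving *rupelu*.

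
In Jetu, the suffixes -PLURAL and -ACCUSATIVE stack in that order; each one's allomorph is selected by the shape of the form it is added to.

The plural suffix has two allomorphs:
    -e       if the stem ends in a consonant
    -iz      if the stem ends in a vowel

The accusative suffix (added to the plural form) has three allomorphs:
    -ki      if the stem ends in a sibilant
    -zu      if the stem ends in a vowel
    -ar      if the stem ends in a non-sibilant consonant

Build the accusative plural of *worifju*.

*worifju*: final sound = /u/, a vowel → -iz → *worifjuiz*.
The plural form *worifjuiz* — final sound /z/ (a sibilant) → -ki → *worifjuizki*.

worifjuizki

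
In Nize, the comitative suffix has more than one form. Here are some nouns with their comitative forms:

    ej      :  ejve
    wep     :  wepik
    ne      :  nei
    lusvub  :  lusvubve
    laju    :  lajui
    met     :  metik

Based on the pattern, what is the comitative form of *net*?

Looking at the final sound of each stem: -ik when the stem ends in a voiceless consonant (*wep*, *met*); -ve when the stem ends in a voiced consonant (*ej*, *lusvub*); -i when the stem ends in a vowel (*ne*, *laju*).
*net* — final sound /t/ (a voiceless consonant) → -ik → *netik*.

netik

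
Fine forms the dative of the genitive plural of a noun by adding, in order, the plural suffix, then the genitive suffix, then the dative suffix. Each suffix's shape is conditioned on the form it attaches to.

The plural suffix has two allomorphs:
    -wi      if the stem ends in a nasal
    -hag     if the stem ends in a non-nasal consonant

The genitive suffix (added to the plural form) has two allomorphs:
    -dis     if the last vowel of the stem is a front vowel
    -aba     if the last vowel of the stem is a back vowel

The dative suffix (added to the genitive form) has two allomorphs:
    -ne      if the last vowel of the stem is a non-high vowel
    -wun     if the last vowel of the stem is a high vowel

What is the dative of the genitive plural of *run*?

The final consonant of *run* is /n/, which is a nasal, so the plural suffix is -wi, giving *runwi*.
The plural form *runwi*: last vowel = /i/, a front vowel → -dis → *runwidis*.
The genitive form *runwidis* — last vowel /i/ (a high vowel) → -wun → *runwidiswun*.

runwidiswun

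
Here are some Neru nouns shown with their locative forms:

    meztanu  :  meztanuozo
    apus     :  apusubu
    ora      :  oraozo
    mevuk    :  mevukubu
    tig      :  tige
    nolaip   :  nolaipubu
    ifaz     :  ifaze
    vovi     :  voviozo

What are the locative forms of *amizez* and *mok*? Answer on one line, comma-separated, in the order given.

amizeze, mokubu

Looking at the final sound of each stem: -ubu when the stem ends in a voiceless consonant (*apus*, *mevuk*, *nolaip*); -e when the stem ends in a voiced consonant (*tig*, *ifaz*); -ozo when the stem ends in a vowel (*meztanu*, *ora*, *vovi*).
Since the final sound of *amizez* is /z/ (a voiced consonant), it takes -e, giving *amizeze*.
*mok* — final sound /k/ (a voiceless consonant) → -ubu → *mokubu*.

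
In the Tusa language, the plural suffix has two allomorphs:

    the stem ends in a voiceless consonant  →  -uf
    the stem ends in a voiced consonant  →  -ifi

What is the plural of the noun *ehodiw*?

ehodiwifi

Since the final consonant of *ehodiw* is /w/ (voiced), it takes -ifi, giving *ehodiwifi*.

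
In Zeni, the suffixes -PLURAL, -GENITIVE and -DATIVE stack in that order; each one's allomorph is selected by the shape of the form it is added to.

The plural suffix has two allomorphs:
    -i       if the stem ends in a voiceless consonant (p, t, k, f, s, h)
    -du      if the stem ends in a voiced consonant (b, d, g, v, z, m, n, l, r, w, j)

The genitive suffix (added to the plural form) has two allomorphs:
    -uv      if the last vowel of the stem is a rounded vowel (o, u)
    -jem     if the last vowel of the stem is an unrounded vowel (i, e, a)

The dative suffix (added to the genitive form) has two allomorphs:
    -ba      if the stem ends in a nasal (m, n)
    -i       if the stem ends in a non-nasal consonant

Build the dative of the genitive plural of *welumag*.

Since the final consonant of *welumag* is /g/ (voiced), it takes -du, giving *welumagdu*.
The plural form *welumagdu* — last vowel /u/ (a rounded vowel) → -uv → *welumagduuv*.
Since the final consonant of the genitive form *welumagduuv* is /v/ (non-nasal), it takes -i, giving *welumagduuvi*.

welumagduuvi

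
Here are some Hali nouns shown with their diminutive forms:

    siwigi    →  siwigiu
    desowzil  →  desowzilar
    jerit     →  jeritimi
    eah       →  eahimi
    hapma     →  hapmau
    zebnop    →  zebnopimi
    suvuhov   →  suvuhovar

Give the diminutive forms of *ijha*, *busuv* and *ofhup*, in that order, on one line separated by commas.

ijhau, busuvar, ofhupimi

Looking at the final sound of each stem: -imi when the stem ends in a voiceless consonant (*jerit*, *eah*, *zebnop*); -ar when the stem ends in a voiced consonant (*desowzil*, *suvuhov*); -u when the stem ends in a vowel (*siwigi*, *hapma*).
*ijha* — final sound /a/ (a vowel) → -u → *ijhau*.
The final sound of *busuv* is /v/, which is a voiced consonant, so the suffix is -ar, giving *busuvar*.
*ofhup* — final sound /p/ (a voiceless consonant) → -imi → *ofhupimi*.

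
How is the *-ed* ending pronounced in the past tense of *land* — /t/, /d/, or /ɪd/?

/ɪd/

The stem *land* ends in /t/ or /d/.
The -ed suffix is realized as /ɪd/ after /t, d/; as /t/ after other voiceless consonants; and as /d/ after other voiced sounds.
So -ed on *land* is pronounced /ɪd/.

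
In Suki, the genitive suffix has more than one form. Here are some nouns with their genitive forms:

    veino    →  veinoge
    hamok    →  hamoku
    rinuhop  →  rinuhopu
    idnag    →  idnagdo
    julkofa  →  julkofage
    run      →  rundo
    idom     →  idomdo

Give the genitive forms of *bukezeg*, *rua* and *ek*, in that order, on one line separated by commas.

The pattern is voicing of the final sound: -u when the stem ends in a voiceless consonant (*hamok*, *rinuhop*); -do when the stem ends in a voiced consonant (*idnag*, *run*, *idom*); -ge when the stem ends in a vowel (*veino*, *julkofa*).
*bukezeg*: final sound = /g/, a voiced consonant → -do → *bukezegdo*.
*rua*: final sound = /a/, a vowel → -ge → *ruage*.
*ek* — final sound /k/ (a voiceless consonant) → -u → *eku*.

bukezegdo, ruage, eku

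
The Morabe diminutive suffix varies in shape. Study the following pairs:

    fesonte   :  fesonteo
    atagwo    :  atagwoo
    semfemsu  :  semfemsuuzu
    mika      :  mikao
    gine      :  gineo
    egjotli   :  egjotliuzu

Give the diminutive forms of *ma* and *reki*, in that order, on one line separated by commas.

mao, rekiuzu

The alternation tracks the last vowel of the stem — -uzu when the last vowel of the stem is a high vowel (*semfemsu*, *egjotli*); -o when the last vowel of the stem is a non-high vowel (*fesonte*, *atagwo*, *mika*, *gine*).
Since the last vowel of *ma* is /a/ (a non-high vowel), it takes -o, giving *mao*.
*reki*: last vowel = /i/, a high vowel → -uzu → *rekiuzu*.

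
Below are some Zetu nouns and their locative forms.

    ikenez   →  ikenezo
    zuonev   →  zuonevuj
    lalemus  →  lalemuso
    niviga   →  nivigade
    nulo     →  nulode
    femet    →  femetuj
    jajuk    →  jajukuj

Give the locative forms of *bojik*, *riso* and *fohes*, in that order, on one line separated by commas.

The pattern is sibilance of the final sound: -o when the stem ends in a sibilant (*ikenez*, *lalemus*); -uj when the stem ends in a non-sibilant consonant (*zuonev*, *femet*, *jajuk*); -de when the stem ends in a vowel (*niviga*, *nulo*).
*bojik* — final sound /k/ (a non-sibilant consonant) → -uj → *bojikuj*.
*riso* — final sound /o/ (a vowel) → -de → *risode*.
Since the final sound of *fohes* is /s/ (a sibilant), it takes -o, giving *foheso*.

bojikuj, risode, foheso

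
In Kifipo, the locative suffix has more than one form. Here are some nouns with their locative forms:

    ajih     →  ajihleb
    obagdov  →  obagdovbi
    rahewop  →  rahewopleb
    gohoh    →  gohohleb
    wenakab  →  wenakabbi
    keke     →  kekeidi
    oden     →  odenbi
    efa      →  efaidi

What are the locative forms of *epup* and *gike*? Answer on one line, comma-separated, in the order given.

epupleb, gikeidi

The pattern is voicing of the final sound: -leb when the stem ends in a voiceless consonant (*ajih*, *rahewop*, *gohoh*); -bi when the stem ends in a voiced consonant (*obagdov*, *wenakab*, *oden*); -idi when the stem ends in a vowel (*keke*, *efa*).
*epup*: final sound = /p/, a voiceless consonant → -leb → *epupleb*.
*gike* — final sound /e/ (a vowel) → -idi → *gikeidi*.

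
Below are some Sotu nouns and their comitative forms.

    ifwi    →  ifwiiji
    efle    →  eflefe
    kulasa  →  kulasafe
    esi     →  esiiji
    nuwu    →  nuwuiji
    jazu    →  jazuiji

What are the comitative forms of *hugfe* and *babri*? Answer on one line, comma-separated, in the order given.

hugfefe, babriiji

Looking at the last vowel of each stem: -iji when the last vowel of the stem is a high vowel (*ifwi*, *esi*, *nuwu*, *jazu*); -fe when the last vowel of the stem is a non-high vowel (*efle*, *kulasa*).
Since the last vowel of *hugfe* is /e/ (a non-high vowel), it takes -fe, giving *hugfefe*.
The last vowel of *babri* is /i/, which is a high vowel, so the suffix is -iji, giving *babriiji*.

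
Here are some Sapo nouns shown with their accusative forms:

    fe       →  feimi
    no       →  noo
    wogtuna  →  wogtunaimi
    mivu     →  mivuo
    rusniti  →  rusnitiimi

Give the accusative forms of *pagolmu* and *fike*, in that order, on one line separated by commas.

pagolmuo, fikeimi

The pattern is rounding harmony: -o when the last vowel of the stem is a rounded vowel (*no*, *mivu*); -imi when the last vowel of the stem is an unrounded vowel (*fe*, *wogtuna*, *rusniti*).
*pagolmu*: last vowel = /u/, a rounded vowel → -o → *pagolmuo*.
*fike* — last vowel /e/ (an unrounded vowel) → -imi → *fikeimi*.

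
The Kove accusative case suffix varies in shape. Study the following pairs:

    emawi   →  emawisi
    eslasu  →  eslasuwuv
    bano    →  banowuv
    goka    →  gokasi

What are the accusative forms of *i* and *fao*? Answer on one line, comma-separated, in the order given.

isi, faowuv

The alternation tracks the last vowel of the stem — -wuv when the last vowel of the stem is a rounded vowel (*eslasu*, *bano*); -si when the last vowel of the stem is an unrounded vowel (*emawi*, *goka*).
*i* — last vowel /i/ (an unrounded vowel) → -si → *isi*.
The last vowel of *fao* is /o/, which is a rounded vowel, so the suffix is -wuv, giving *faowuv*.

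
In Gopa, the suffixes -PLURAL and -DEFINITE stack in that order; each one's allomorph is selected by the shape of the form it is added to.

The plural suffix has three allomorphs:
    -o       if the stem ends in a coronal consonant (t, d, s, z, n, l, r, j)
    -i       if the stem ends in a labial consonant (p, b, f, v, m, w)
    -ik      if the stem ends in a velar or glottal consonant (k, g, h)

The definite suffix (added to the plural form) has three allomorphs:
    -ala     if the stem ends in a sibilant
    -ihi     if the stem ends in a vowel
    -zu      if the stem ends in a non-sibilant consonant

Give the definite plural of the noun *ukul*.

*ukul* — final consonant /l/ (coronal) → -o → *ukulo*.
Since the final sound of the plural form *ukulo* is /o/ (a vowel), it takes -ihi, giving *ukuloihi*.

ukuloihi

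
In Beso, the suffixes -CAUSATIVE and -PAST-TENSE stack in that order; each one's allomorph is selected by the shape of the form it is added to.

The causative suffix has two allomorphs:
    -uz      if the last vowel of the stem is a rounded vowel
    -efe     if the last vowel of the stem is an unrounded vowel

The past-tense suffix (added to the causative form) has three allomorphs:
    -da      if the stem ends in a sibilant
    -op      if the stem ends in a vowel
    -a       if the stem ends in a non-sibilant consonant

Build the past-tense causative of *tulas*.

The last vowel of *tulas* is /a/, which is an unrounded vowel, so the causative suffix is -efe, giving *tulasefe*.
The final sound of the causative form *tulasefe* is /e/, which is a vowel, so the past-tense suffix is -op, giving *tulasefeop*.

tulasefeop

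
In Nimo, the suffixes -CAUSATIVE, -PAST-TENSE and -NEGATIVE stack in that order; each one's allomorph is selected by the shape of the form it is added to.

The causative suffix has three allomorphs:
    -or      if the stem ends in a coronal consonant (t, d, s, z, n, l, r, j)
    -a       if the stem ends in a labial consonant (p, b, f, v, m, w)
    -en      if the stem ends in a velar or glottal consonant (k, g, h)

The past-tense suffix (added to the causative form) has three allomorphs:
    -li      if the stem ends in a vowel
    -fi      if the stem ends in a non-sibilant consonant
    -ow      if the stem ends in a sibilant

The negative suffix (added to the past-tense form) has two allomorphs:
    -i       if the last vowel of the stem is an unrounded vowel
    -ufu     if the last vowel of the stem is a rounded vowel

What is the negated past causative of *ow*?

*ow* — final consonant /w/ (labial) → -a → *owa*.
The causative form *owa*: final sound = /a/, a vowel → -li → *owali*.
Since the last vowel of the past-tense form *owali* is /i/ (an unrounded vowel), it takes -i, giving *owalii*.

owalii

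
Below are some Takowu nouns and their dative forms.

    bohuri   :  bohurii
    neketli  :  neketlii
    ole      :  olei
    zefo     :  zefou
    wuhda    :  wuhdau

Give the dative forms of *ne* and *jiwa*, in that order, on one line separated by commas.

nei, jiwau

Looking at the last vowel of each stem: -i when the last vowel of the stem is a front vowel (*bohuri*, *neketli*, *ole*); -u when the last vowel of the stem is a back vowel (*zefo*, *wuhda*).
The last vowel of *ne* is /e/, which is a front vowel, so the suffix is -i, giving *nei*.
*jiwa* — last vowel /a/ (a back vowel) → -u → *jiwau*.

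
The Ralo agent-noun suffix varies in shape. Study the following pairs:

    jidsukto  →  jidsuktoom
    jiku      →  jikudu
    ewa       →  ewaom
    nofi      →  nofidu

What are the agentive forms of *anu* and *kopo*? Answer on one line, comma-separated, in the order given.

Looking at the last vowel of each stem: -du when the last vowel of the stem is a high vowel (*jiku*, *nofi*); -om when the last vowel of the stem is a non-high vowel (*jidsukto*, *ewa*).
*anu*: last vowel = /u/, a high vowel → -du → *anudu*.
*kopo* — last vowel /o/ (a non-high vowel) → -om → *kopoom*.

anudu, kopoom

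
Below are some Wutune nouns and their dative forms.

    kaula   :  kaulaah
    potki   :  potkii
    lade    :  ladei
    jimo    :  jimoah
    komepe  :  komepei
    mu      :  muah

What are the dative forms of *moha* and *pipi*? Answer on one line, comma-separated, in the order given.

Looking at the last vowel of each stem: -i when the last vowel of the stem is a front vowel (*potki*, *lade*, *komepe*); -ah when the last vowel of the stem is a back vowel (*kaula*, *jimo*, *mu*).
*moha* — last vowel /a/ (a back vowel) → -ah → *mohaah*.
Since the last vowel of *pipi* is /i/ (a front vowel), it takes -i, giving *pipii*.

mohaah, pipii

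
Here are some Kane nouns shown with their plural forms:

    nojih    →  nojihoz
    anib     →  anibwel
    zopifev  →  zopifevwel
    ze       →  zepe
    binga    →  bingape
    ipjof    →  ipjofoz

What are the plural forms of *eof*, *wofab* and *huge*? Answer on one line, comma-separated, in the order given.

eofoz, wofabwel, hugepe

The alternation tracks the final sound of the stem — -oz when the stem ends in a voiceless consonant (*nojih*, *ipjof*); -wel when the stem ends in a voiced consonant (*anib*, *zopifev*); -pe when the stem ends in a vowel (*ze*, *binga*).
*eof* — final sound /f/ (a voiceless consonant) → -oz → *eofoz*.
The final sound of *wofab* is /b/, which is a voiced consonant, so the suffix is -wel, giving *wofabwel*.
Since the final sound of *huge* is /e/ (a vowel), it takes -pe, giving *hugepe*.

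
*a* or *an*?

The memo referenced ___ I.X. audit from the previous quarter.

an

The indefinite article is chosen by the initial *sound* of the following word, not its spelling.
The initialism *I.X.* is read letter by letter; the first letter, I, is pronounced /aɪ/, which begins with a vowel sound.
So the article is *an*: The memo referenced an I.X. audit from the previous quarter.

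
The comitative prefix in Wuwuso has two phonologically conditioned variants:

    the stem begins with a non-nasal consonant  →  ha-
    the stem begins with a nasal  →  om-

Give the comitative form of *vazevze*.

havazevze

The first consonant of *vazevze* is /v/, which is non-nasal, so the prefix is ha-, giving *havazevze*.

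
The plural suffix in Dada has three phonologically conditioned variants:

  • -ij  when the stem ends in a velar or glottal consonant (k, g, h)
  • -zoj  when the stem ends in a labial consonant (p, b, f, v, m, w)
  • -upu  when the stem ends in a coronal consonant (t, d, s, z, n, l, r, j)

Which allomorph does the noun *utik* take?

-ij

*utik*: final consonant = /k/, velar/glottal → -ij.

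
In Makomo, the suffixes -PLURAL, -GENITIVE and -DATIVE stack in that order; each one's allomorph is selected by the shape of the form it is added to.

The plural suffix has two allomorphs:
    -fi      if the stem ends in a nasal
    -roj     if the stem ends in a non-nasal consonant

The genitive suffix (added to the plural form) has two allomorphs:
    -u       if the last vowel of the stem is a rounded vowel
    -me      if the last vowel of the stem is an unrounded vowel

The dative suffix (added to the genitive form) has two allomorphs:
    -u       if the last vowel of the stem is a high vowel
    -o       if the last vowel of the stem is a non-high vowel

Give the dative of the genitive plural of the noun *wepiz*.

*wepiz* — final consonant /z/ (non-nasal) → -roj → *wepizroj*.
The plural form *wepizroj* — last vowel /o/ (a rounded vowel) → -u → *wepizroju*.
Since the last vowel of the genitive form *wepizroju* is /u/ (a high vowel), it takes -u, giving *wepizrojuu*.

wepizrojuu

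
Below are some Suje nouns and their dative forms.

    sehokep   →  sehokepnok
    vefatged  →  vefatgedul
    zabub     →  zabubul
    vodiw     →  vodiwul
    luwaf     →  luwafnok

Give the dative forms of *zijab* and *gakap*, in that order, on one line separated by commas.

Looking at the final consonant of each stem: -nok when the stem ends in a voiceless consonant (*sehokep*, *luwaf*); -ul when the stem ends in a voiced consonant (*vefatged*, *zabub*, *vodiw*).
The final consonant of *zijab* is /b/, which is voiced, so the suffix is -ul, giving *zijabul*.
Since the final consonant of *gakap* is /p/ (voiceless), it takes -nok, giving *gakapnok*.

zijabul, gakapnok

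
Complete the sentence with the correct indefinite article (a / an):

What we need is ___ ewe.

The indefinite article is chosen by the initial *sound* of the following word, not its spelling.
*ewe* begins with the sound /juː/ (pronounced /juː/) — a consonant sound.
So the article is *a*: What we need is a ewe.

a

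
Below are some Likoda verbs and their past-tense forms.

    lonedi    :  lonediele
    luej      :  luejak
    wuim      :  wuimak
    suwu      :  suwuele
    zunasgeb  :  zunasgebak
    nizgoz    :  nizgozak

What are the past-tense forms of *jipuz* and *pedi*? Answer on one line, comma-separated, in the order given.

The suffix is conditioned by the final sound: -ak when the stem ends in a consonant (*luej*, *wuim*, *zunasgeb*, *nizgoz*); -ele when the stem ends in a vowel (*lonedi*, *suwu*).
The final sound of *jipuz* is /z/, which is a consonant, so the suffix is -ak, giving *jipuzak*.
*pedi*: final sound = /i/, a vowel → -ele → *pediele*.

jipuzak, pediele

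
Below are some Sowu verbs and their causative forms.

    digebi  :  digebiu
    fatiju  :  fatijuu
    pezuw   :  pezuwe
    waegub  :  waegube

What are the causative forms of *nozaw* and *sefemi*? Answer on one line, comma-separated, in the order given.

The suffix is conditioned by the final sound: -e when the stem ends in a consonant (*pezuw*, *waegub*); -u when the stem ends in a vowel (*digebi*, *fatiju*).
Since the final sound of *nozaw* is /w/ (a consonant), it takes -e, giving *nozawe*.
*sefemi*: final sound = /i/, a vowel → -u → *sefemiu*.

nozawe, sefemiu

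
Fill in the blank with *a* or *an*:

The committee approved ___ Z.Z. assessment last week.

a

The indefinite article is chosen by the initial *sound* of the following word, not its spelling.
The initialism *Z.Z.* is read letter by letter; the first letter, Z, is pronounced /ziː/, which begins with a consonant sound.
So the article is *a*: The committee approved a Z.Z. assessment last week.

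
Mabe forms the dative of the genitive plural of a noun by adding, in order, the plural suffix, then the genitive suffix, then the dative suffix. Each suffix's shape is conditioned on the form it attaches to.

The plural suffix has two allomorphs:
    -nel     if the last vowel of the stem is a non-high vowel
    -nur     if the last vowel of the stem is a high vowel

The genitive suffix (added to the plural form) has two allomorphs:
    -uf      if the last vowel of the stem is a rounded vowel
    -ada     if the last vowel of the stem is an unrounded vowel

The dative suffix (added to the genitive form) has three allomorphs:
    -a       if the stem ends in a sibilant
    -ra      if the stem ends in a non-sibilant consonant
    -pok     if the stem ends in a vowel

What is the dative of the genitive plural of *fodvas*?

fodvasneladapok

*fodvas* — last vowel /a/ (a non-high vowel) → -nel → *fodvasnel*.
The plural form *fodvasnel* — last vowel /e/ (an unrounded vowel) → -ada → *fodvasnelada*.
The final sound of the genitive form *fodvasnelada* is /a/, which is a vowel, so the dative suffix is -pok, giving *fodvasneladapok*.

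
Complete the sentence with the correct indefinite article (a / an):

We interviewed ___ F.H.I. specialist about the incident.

an

The indefinite article is chosen by the initial *sound* of the following word, not its spelling.
The initialism *F.H.I.* is read letter by letter; the first letter, F, is pronounced /ɛf/, which begins with a vowel sound.
So the article is *an*: We interviewed an F.H.I. specialist about the incident.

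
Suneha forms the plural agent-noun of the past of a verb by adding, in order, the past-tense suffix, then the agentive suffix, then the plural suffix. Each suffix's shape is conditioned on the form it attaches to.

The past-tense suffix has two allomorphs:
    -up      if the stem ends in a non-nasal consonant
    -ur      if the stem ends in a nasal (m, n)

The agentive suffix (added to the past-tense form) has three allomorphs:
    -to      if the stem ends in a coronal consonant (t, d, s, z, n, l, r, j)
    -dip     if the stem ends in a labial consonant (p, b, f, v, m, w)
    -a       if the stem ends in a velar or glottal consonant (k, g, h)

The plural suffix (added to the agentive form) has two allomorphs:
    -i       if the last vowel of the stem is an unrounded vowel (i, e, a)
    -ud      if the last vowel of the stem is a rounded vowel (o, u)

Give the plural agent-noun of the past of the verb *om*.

omurtoud

*om*: final consonant = /m/, a nasal → -ur → *omur*.
The past-tense form *omur*: final consonant = /r/, coronal → -to → *omurto*.
The agentive form *omurto*: last vowel = /o/, a rounded vowel → -ud → *omurtoud*.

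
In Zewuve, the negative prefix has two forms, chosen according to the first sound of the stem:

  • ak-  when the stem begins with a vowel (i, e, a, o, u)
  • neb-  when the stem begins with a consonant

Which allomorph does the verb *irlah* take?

ak-

Since the first sound of *irlah* is /i/ (a vowel), it takes ak-.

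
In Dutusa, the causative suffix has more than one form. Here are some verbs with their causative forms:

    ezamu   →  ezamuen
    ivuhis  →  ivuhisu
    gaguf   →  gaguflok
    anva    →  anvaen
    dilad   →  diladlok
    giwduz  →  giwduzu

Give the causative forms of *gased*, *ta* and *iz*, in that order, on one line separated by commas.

The alternation tracks the final sound of the stem — -u when the stem ends in a sibilant (*ivuhis*, *giwduz*); -lok when the stem ends in a non-sibilant consonant (*gaguf*, *dilad*); -en when the stem ends in a vowel (*ezamu*, *anva*).
Since the final sound of *gased* is /d/ (a non-sibilant consonant), it takes -lok, giving *gasedlok*.
*ta* — final sound /a/ (a vowel) → -en → *taen*.
Since the final sound of *iz* is /z/ (a sibilant), it takes -u, giving *izu*.

gasedlok, taen, izu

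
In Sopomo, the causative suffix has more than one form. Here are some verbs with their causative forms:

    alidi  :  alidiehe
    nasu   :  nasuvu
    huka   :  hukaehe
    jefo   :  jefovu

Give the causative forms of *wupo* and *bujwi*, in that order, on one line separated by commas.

The alternation tracks the last vowel of the stem — -vu when the last vowel of the stem is a rounded vowel (*nasu*, *jefo*); -ehe when the last vowel of the stem is an unrounded vowel (*alidi*, *huka*).
Since the last vowel of *wupo* is /o/ (a rounded vowel), it takes -vu, giving *wupovu*.
Since the last vowel of *bujwi* is /i/ (an unrounded vowel), it takes -ehe, giving *bujwiehe*.

wupovu, bujwiehe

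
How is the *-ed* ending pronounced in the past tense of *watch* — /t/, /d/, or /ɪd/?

The stem *watch* ends in a voiceless consonant other than /t/.
The -ed suffix is realized as /ɪd/ after /t, d/; as /t/ after other voiceless consonants; and as /d/ after other voiced sounds.
So -ed on *watch* is pronounced /t/.

/t/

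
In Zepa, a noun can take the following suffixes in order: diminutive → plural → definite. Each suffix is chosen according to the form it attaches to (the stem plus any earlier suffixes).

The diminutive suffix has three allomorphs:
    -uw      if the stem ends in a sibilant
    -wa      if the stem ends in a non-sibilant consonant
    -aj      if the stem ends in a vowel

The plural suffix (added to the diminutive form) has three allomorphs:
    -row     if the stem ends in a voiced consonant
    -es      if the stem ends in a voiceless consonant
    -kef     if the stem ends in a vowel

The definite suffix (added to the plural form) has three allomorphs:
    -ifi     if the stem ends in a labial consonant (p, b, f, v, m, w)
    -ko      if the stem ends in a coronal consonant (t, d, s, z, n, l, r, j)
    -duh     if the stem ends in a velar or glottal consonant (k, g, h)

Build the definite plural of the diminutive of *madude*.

Since the final sound of *madude* is /e/ (a vowel), it takes -aj, giving *madudeaj*.
Since the final sound of the diminutive form *madudeaj* is /j/ (a voiced consonant), it takes -row, giving *madudeajrow*.
The plural form *madudeajrow* — final consonant /w/ (labial) → -ifi → *madudeajrowifi*.

madudeajrowifi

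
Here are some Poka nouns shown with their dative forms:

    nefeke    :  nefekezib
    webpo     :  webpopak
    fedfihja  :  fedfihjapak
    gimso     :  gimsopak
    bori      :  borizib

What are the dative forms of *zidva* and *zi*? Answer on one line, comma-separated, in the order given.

The suffix is conditioned by the last vowel: -zib when the last vowel of the stem is a front vowel (*nefeke*, *bori*); -pak when the last vowel of the stem is a back vowel (*webpo*, *fedfihja*, *gimso*).
*zidva*: last vowel = /a/, a back vowel → -pak → *zidvapak*.
*zi* — last vowel /i/ (a front vowel) → -zib → *zizib*.

zidvapak, zizib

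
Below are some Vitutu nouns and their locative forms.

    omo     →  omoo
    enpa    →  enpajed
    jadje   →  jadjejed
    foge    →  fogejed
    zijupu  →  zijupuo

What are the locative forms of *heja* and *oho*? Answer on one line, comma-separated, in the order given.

hejajed, ohoo

The alternation tracks the last vowel of the stem — -o when the last vowel of the stem is a rounded vowel (*omo*, *zijupu*); -jed when the last vowel of the stem is an unrounded vowel (*enpa*, *jadje*, *foge*).
The last vowel of *heja* is /a/, which is an unrounded vowel, so the suffix is -jed, giving *hejajed*.
The last vowel of *oho* is /o/, which is a rounded vowel, so the suffix is -o, giving *ohoo*.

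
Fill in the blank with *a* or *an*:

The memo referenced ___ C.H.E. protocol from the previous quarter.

The indefinite article is chosen by the initial *sound* of the following word, not its spelling.
The initialism *C.H.E.* is read letter by letter; the first letter, C, is pronounced /siː/, which begins with a consonant sound.
So the article is *a*: The memo referenced a C.H.E. protocol from the previous quarter.

a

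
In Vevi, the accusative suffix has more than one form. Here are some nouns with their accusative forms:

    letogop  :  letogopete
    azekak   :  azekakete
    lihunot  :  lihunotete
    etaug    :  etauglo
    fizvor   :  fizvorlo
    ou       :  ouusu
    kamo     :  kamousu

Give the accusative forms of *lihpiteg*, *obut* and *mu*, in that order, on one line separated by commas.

lihpiteglo, obutete, muusu

The pattern is voicing of the final sound: -ete when the stem ends in a voiceless consonant (*letogop*, *azekak*, *lihunot*); -lo when the stem ends in a voiced consonant (*etaug*, *fizvor*); -usu when the stem ends in a vowel (*ou*, *kamo*).
The final sound of *lihpiteg* is /g/, which is a voiced consonant, so the suffix is -lo, giving *lihpiteglo*.
*obut*: final sound = /t/, a voiceless consonant → -ete → *obutete*.
Since the final sound of *mu* is /u/ (a vowel), it takes -usu, giving *muusu*.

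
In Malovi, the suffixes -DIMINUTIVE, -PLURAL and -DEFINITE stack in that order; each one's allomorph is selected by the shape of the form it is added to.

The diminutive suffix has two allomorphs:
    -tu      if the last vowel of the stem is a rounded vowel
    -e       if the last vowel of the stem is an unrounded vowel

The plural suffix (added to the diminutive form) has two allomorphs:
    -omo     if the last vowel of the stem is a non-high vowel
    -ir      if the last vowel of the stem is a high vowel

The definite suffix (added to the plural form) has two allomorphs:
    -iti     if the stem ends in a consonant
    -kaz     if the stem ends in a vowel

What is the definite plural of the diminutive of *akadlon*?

akadlontuiriti

Since the last vowel of *akadlon* is /o/ (a rounded vowel), it takes -tu, giving *akadlontu*.
The diminutive form *akadlontu*: last vowel = /u/, a high vowel → -ir → *akadlontuir*.
The plural form *akadlontuir*: final sound = /r/, a consonant → -iti → *akadlontuiriti*.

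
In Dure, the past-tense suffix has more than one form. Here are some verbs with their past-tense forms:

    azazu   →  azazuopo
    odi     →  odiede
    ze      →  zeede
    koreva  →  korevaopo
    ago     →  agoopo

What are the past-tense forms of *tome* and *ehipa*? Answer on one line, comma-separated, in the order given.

The alternation tracks the last vowel of the stem — -ede when the last vowel of the stem is a front vowel (*odi*, *ze*); -opo when the last vowel of the stem is a back vowel (*azazu*, *koreva*, *ago*).
Since the last vowel of *tome* is /e/ (a front vowel), it takes -ede, giving *tomeede*.
*ehipa* — last vowel /a/ (a back vowel) → -opo → *ehipaopo*.

tomeede, ehipaopo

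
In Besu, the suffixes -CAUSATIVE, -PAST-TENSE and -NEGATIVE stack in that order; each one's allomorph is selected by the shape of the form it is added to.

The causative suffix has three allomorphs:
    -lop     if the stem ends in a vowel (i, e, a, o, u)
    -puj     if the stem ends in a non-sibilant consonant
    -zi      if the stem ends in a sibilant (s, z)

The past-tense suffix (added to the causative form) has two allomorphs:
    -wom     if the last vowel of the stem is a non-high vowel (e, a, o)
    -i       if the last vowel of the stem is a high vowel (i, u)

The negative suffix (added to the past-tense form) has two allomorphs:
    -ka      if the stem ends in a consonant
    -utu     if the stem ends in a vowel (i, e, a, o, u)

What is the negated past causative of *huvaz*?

*huvaz*: final sound = /z/, a sibilant → -zi → *huvazzi*.
The last vowel of the causative form *huvazzi* is /i/, which is a high vowel, so the past-tense suffix is -i, giving *huvazzii*.
The final sound of the past-tense form *huvazzii* is /i/, which is a vowel, so the negative suffix is -utu, giving *huvazziiutu*.

huvazziiutu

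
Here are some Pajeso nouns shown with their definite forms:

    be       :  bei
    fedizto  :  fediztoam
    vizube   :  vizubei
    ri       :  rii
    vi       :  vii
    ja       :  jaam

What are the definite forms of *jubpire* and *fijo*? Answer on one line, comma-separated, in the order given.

jubpirei, fijoam

The suffix is conditioned by the last vowel: -i when the last vowel of the stem is a front vowel (*be*, *vizube*, *ri*, *vi*); -am when the last vowel of the stem is a back vowel (*fedizto*, *ja*).
Since the last vowel of *jubpire* is /e/ (a front vowel), it takes -i, giving *jubpirei*.
*fijo*: last vowel = /o/, a back vowel → -am → *fijoam*.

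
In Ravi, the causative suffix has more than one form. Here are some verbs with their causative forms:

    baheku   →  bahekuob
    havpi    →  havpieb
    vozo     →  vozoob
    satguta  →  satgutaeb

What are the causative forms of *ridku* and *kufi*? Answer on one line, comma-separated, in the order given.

ridkuob, kufieb

The suffix is conditioned by the last vowel: -ob when the last vowel of the stem is a rounded vowel (*baheku*, *vozo*); -eb when the last vowel of the stem is an unrounded vowel (*havpi*, *satguta*).
*ridku* — last vowel /u/ (a rounded vowel) → -ob → *ridkuob*.
Since the last vowel of *kufi* is /i/ (an unrounded vowel), it takes -eb, giving *kufieb*.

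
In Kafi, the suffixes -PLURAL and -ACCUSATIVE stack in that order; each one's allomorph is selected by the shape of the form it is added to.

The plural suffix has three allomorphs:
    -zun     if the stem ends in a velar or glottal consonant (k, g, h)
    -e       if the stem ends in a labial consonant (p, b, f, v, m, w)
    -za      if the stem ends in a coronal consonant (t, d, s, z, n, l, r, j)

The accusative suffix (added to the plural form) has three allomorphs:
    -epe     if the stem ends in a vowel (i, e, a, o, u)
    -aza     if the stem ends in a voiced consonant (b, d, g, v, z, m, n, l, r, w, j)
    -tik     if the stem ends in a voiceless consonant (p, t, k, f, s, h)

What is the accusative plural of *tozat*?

tozatzaepe

Since the final consonant of *tozat* is /t/ (coronal), it takes -za, giving *tozatza*.
The final sound of the plural form *tozatza* is /a/, which is a vowel, so the accusative suffix is -epe, giving *tozatzaepe*.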